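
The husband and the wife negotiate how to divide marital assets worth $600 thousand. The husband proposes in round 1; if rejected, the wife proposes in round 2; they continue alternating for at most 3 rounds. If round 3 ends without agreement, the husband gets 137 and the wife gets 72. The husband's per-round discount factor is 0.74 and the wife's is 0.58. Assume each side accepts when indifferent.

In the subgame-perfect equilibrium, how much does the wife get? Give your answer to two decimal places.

By backward induction:
Round 3 (the husband proposes): the wife gets 72 if talks fail, so the husband offers 72 and keeps 528.
Round 2 (the wife proposes): the husband can get 528 next round, worth 0.74 × 528 = 390.72 now. The wife offers 390.72 and keeps 600 − 390.72 = 209.28.
Round 1 (the husband proposes): the wife can get 209.28 next round, worth 0.58 × 209.28 = 121.3824 now. The husband offers 121.3824 and keeps 600 − 121.3824 = 478.6176.

121.38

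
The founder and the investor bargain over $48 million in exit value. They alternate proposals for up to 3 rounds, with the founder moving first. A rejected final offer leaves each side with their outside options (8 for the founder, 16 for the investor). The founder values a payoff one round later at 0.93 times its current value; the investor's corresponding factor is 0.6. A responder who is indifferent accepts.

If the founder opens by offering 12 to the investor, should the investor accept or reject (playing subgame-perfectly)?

Work out the investor's continuation value if the offer is rejected.
Round 3 (the founder proposes): the investor gets 16 if talks fail, so the founder offers 16 and keeps 32.
Round 2 (the investor proposes): the founder can get 32 next round, worth 0.93 × 32 = 29.76 now. The investor offers 29.76 and keeps 48 − 29.76 = 18.24.
So by rejecting in round 1, the investor gets 18.24 next round, worth 0.6 × 18.24 = 10.944 now.
Offer 12 ≥ 10.944, so the investor accepts.

Accept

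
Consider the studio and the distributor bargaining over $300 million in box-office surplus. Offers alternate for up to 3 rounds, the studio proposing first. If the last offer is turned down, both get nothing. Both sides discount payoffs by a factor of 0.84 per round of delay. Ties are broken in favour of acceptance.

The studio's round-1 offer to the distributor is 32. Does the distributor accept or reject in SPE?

Work out the distributor's continuation value if the offer is rejected.
Round 3 (the studio proposes): the distributor will accept anything ≥ 0, so the studio offers 0 and keeps 300.
Round 2 (the distributor proposes): the studio can get 300 next round, worth 0.84 × 300 = 252 now, so the distributor offers 252, keeping 48.
So by rejecting in round 1, the distributor gets 48 next round, worth 0.84 × 48 = 40.32 now.
Offer 32 < 40.32, so the distributor rejects.

Reject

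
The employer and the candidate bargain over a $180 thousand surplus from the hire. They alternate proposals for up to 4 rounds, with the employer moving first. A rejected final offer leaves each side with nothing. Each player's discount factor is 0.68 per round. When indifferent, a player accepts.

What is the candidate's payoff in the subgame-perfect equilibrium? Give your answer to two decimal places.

95.77

Solve by backward induction from round 4.
Round 4 (the candidate proposes): rejection yields 0 for the employer; the candidate offers 0 and keeps 180.
Round 3 (the employer proposes): the candidate can get 180 next round, worth 0.68 × 180 = 122.4 now, so the employer offers 122.4, keeping 57.6.
Round 2 (the candidate proposes): the employer can get 57.6 next round, worth 0.68 × 57.6 = 39.168 now; the candidate offers that and keeps 140.832.
Round 1 (the employer proposes): the candidate can get 140.832 next round, worth 0.68 × 140.832 = 95.76576 now, so the employer offers 95.76576, keeping 84.23424.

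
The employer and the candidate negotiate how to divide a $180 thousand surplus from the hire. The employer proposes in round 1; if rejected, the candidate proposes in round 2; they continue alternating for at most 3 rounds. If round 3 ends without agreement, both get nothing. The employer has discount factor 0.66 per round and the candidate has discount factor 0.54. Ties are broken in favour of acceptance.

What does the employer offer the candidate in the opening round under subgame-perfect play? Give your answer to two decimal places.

33.05

Round 3 (the employer proposes): rejection yields 0 for the candidate; the employer offers 0 and keeps 180.
Round 2 (the candidate proposes): the employer can get 180 next round, worth 0.66 × 180 = 118.8 now, so the candidate offers 118.8, keeping 61.2.
Round 1 (the employer proposes): the candidate can get 61.2 next round, worth 0.54 × 61.2 = 33.048 now; the employer offers that and keeps 146.952.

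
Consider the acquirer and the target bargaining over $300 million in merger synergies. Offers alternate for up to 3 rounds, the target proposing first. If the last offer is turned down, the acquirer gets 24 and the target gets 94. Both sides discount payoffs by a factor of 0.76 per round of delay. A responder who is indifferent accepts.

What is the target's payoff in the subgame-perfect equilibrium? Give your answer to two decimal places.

Round 3 (the target proposes): the acquirer gets 24 if talks fail, so the target offers 24 and keeps 276.
Round 2 (the acquirer proposes): the target can get 276 next round, worth 0.76 × 276 = 209.76 now, so the acquirer offers 209.76, keeping 90.24.
Round 1 (the target proposes): the acquirer can get 90.24 next round, worth 0.76 × 90.24 = 68.5824 now, so the target offers 68.5824, keeping 231.4176.

231.42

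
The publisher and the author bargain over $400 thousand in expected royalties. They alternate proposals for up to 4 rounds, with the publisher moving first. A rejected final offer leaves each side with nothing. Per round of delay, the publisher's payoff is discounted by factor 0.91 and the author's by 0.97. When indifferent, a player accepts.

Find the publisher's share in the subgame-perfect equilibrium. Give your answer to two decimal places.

By backward induction:
Round 4 (the author proposes): rejection yields 0 for the publisher; the author offers 0 and keeps 400.
Round 3 (the publisher proposes): the author can get 400 next round, worth 0.97 × 400 = 388 now, so the publisher offers 388, keeping 12.
Round 2 (the author proposes): the publisher can get 12 next round, worth 0.91 × 12 = 10.92 now. The author offers 10.92 and keeps 400 − 10.92 = 389.08.
Round 1 (the publisher proposes): the author can get 389.08 next round, worth 0.97 × 389.08 = 377.4076 now, so the publisher offers 377.4076, keeping 22.5924.

22.59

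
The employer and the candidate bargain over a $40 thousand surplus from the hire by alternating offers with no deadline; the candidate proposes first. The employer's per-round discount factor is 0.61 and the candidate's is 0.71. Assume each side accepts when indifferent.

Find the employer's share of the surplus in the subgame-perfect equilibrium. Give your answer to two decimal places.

12.48

Let x be the candidate's share when the candidate proposes and y be the employer's share when the employer proposes.
The employer accepts iff offered ≥ 0.61·y, so x = 40 − 0.61y. Symmetrically y = 40 − 0.71x.
Substituting: x = 40 − 0.61(40 − 0.71x), giving x(1 − 0.71·0.61) = 40(1 − 0.61).
So x = 40 × 0.39 / 0.5669 ≈ 27.5181, and the employer receives 40 − x ≈ 12.4819.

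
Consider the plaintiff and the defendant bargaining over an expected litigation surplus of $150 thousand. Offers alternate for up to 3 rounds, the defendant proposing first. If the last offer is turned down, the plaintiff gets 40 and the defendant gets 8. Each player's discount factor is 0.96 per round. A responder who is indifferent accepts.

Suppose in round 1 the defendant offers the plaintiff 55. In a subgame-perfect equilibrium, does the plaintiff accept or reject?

Accept

Work out the plaintiff's continuation value if the offer is rejected.
Round 3 (the defendant proposes): the plaintiff gets 40 if talks fail, so the defendant offers 40 and keeps 110.
Round 2 (the plaintiff proposes): the defendant can get 110 next round, worth 0.96 × 110 = 105.6 now. The plaintiff offers 105.6 and keeps 150 − 105.6 = 44.4.
So by rejecting in round 1, the plaintiff gets 44.4 next round, worth 0.96 × 44.4 = 42.624 now.
Offer 55 ≥ 42.624, so the plaintiff accepts.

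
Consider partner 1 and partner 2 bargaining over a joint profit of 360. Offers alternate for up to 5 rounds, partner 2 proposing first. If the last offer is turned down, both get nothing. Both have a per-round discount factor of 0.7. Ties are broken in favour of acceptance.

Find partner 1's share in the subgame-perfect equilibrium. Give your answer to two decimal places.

112.64

Round 5 (partner 2 proposes): partner 1 will accept anything ≥ 0, so partner 2 offers 0 and keeps 360.
Round 4 (partner 1 proposes): partner 2 can get 360 next round, worth 0.7 × 360 = 252 now, so partner 1 offers 252, keeping 108.
Round 3 (partner 2 proposes): partner 1 can get 108 next round, worth 0.7 × 108 = 75.6 now. Partner 2 offers 75.6 and keeps 360 − 75.6 = 284.4.
Round 2 (partner 1 proposes): partner 2 can get 284.4 next round, worth 0.7 × 284.4 = 199.08 now; partner 1 offers that and keeps 160.92.
Round 1 (partner 2 proposes): partner 1 can get 160.92 next round, worth 0.7 × 160.92 = 112.644 now. Partner 2 offers 112.644 and keeps 360 − 112.644 = 247.356.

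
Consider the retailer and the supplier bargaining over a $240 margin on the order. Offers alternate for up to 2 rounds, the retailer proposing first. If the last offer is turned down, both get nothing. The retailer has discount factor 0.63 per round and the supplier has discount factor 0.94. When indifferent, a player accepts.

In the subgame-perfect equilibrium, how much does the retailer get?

14.4

Round 2 (the supplier proposes): the retailer will accept anything ≥ 0, so the supplier offers 0 and keeps 240.
Round 1 (the retailer proposes): the supplier can get 240 next round, worth 0.94 × 240 = 225.6 now; the retailer offers that and keeps 14.4.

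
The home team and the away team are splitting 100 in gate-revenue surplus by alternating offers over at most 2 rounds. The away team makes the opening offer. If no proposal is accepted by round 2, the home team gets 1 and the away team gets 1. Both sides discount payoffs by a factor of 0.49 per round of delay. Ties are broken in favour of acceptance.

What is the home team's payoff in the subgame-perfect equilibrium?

Round 2 (the home team proposes): the away team gets 1 if talks fail, so the home team offers 1 and keeps 99.
Round 1 (the away team proposes): the home team can get 99 next round, worth 0.49 × 99 = 48.51 now, so the away team offers 48.51, keeping 51.49.

48.51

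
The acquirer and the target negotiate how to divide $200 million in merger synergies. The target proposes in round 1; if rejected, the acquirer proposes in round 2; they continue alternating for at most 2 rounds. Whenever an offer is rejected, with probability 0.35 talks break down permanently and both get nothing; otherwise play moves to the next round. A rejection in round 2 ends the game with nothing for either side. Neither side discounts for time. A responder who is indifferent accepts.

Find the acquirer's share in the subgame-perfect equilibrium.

130

By backward induction:
Round 2 (the acquirer proposes): the target will accept anything ≥ 0, so the acquirer offers 0 and keeps 200.
Round 1 (the target proposes): rejecting gives the acquirer an expected 0.65 × 200 = 130. The target offers 130 and keeps 200 − 130 = 70.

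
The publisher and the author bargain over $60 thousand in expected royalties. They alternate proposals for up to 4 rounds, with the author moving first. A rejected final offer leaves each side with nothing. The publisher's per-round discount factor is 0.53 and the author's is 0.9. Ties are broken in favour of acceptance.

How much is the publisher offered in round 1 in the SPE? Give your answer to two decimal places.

By backward induction:
Round 4 (the publisher proposes): rejection yields 0 for the author; the publisher offers 0 and keeps 60.
Round 3 (the author proposes): the publisher can get 60 next round, worth 0.53 × 60 = 31.8 now, so the author offers 31.8, keeping 28.2.
Round 2 (the publisher proposes): the author can get 28.2 next round, worth 0.9 × 28.2 = 25.38 now; the publisher offers that and keeps 34.62.
Round 1 (the author proposes): the publisher can get 34.62 next round, worth 0.53 × 34.62 = 18.3486 now. The author offers 18.3486 and keeps 60 − 18.3486 = 41.6514.

18.35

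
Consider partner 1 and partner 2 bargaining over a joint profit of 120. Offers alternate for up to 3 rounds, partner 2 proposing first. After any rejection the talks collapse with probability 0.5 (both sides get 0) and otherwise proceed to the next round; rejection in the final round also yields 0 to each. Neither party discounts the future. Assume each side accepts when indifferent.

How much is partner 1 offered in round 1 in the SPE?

Round 3 (partner 2 proposes): rejection yields 0 for partner 1; partner 2 offers 0 and keeps 120.
Round 2 (partner 1 proposes): rejecting gives partner 2 an expected 0.5 × 120 = 60; partner 1 offers that and keeps 60.
Round 1 (partner 2 proposes): rejecting gives partner 1 an expected 0.5 × 60 = 30. Partner 2 offers 30 and keeps 120 − 30 = 90.

30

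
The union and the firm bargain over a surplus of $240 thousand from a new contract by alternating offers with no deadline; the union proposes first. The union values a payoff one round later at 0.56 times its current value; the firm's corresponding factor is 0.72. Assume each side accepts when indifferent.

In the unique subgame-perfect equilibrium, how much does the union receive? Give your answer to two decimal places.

112.60

In a stationary SPE each proposer offers the other exactly their discounted continuation value.
If the union keeps x when proposing and the firm keeps y when proposing, then x = 240 − 0.72y and y = 240 − 0.56x.
Solving: x = 240(1 − 0.72) / (1 − 0.56·0.72) = 67.2 / 0.5968 ≈ 112.6005.
The firm gets 240 − 112.6005 ≈ 127.3995.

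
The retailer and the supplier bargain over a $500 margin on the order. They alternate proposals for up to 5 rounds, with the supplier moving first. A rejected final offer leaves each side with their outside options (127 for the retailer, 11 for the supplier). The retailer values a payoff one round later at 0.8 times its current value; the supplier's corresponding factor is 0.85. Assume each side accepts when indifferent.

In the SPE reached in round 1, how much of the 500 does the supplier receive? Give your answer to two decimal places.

Work backward from the last round.
Round 5 (the supplier proposes): the retailer gets 127 if talks fail, so the supplier offers 127 and keeps 373.
Round 4 (the retailer proposes): the supplier can get 373 next round, worth 0.85 × 373 = 317.05 now. The retailer offers 317.05 and keeps 500 − 317.05 = 182.95.
Round 3 (the supplier proposes): the retailer can get 182.95 next round, worth 0.8 × 182.95 = 146.36 now. The supplier offers 146.36 and keeps 500 − 146.36 = 353.64.
Round 2 (the retailer proposes): the supplier can get 353.64 next round, worth 0.85 × 353.64 = 300.594 now; the retailer offers that and keeps 199.406.
Round 1 (the supplier proposes): the retailer can get 199.406 next round, worth 0.8 × 199.406 = 159.5248 now, so the supplier offers 159.5248, keeping 340.4752.

340.48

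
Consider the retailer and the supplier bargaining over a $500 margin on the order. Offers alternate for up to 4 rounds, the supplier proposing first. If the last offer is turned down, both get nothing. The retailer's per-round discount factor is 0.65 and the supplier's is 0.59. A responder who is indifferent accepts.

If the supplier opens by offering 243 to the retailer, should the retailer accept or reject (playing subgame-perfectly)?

Reject

Round 4 (the retailer proposes): rejection yields 0 for the supplier; the retailer offers 0 and keeps 500.
Round 3 (the supplier proposes): the retailer can get 500 next round, worth 0.65 × 500 = 325 now. The supplier offers 325 and keeps 500 − 325 = 175.
Round 2 (the retailer proposes): the supplier can get 175 next round, worth 0.59 × 175 = 103.25 now, so the retailer offers 103.25, keeping 396.75.
So by rejecting in round 1, the retailer gets 396.75 next round, worth 0.65 × 396.75 = 257.8875 now.
Offer 243 < 257.8875, so the retailer rejects.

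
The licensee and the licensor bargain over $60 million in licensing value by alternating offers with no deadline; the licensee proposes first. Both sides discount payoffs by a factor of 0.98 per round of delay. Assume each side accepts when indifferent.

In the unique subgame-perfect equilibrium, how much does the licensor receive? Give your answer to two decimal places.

29.70

In a stationary SPE each proposer offers the other exactly their discounted continuation value.
If the licensee keeps x when proposing and the licensor keeps y when proposing, then x = 60 − 0.98y and y = 60 − 0.98x.
Solving: x = 60(1 − 0.98) / (1 − 0.98·0.98) = 1.2 / 0.0396 ≈ 30.3030.
The licensor gets 60 − 30.3030 ≈ 29.6970.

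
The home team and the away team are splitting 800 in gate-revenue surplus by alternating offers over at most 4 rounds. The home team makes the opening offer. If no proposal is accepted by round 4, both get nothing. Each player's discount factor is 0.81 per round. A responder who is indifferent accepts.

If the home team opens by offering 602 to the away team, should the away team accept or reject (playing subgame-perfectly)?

Accept

Work out the away team's continuation value if the offer is rejected.
Round 4 (the away team proposes): the home team will accept anything ≥ 0, so the away team offers 0 and keeps 800.
Round 3 (the home team proposes): the away team can get 800 next round, worth 0.81 × 800 = 648 now, so the home team offers 648, keeping 152.
Round 2 (the away team proposes): the home team can get 152 next round, worth 0.81 × 152 = 123.12 now; the away team offers that and keeps 676.88.
So by rejecting in round 1, the away team gets 676.88 next round, worth 0.81 × 676.88 = 548.2728 now.
Offer 602 ≥ 548.2728, so the away team accepts.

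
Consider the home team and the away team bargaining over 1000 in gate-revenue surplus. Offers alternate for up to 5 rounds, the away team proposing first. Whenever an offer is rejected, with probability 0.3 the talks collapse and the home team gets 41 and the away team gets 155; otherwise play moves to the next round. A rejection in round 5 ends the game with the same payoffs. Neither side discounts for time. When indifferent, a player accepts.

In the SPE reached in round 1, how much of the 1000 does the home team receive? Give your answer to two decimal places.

292.57

Round 5 (the away team proposes): the home team gets 41 if talks fail, so the away team offers 41 and keeps 959.
Round 4 (the home team proposes): rejecting gives the away team an expected 0.7 × 959 + 0.3 × 155 = 717.8; the home team offers that and keeps 282.2.
Round 3 (the away team proposes): rejecting gives the home team an expected 0.7 × 282.2 + 0.3 × 41 = 209.84, so the away team offers 209.84, keeping 790.16.
Round 2 (the home team proposes): rejecting gives the away team an expected 0.7 × 790.16 + 0.3 × 155 = 599.612. The home team offers 599.612 and keeps 1000 − 599.612 = 400.388.
Round 1 (the away team proposes): rejecting gives the home team an expected 0.7 × 400.388 + 0.3 × 41 = 292.5716; the away team offers that and keeps 707.4284.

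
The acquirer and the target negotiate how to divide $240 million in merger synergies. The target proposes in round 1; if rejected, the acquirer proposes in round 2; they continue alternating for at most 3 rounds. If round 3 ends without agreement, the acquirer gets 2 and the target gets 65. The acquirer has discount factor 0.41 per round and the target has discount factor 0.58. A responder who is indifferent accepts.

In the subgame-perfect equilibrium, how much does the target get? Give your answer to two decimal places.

198.20

Round 3 (the target proposes): the acquirer gets 2 if talks fail, so the target offers 2 and keeps 238.
Round 2 (the acquirer proposes): the target can get 238 next round, worth 0.58 × 238 = 138.04 now; the acquirer offers that and keeps 101.96.
Round 1 (the target proposes): the acquirer can get 101.96 next round, worth 0.41 × 101.96 = 41.8036 now; the target offers that and keeps 198.1964.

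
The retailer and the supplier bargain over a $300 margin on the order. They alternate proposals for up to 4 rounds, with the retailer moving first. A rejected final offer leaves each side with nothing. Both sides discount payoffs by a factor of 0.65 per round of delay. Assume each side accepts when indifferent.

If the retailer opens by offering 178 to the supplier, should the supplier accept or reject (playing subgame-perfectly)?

Accept

Work out the supplier's continuation value if the offer is rejected.
Round 4 (the supplier proposes): rejection yields 0 for the retailer; the supplier offers 0 and keeps 300.
Round 3 (the retailer proposes): the supplier can get 300 next round, worth 0.65 × 300 = 195 now, so the retailer offers 195, keeping 105.
Round 2 (the supplier proposes): the retailer can get 105 next round, worth 0.65 × 105 = 68.25 now; the supplier offers that and keeps 231.75.
So by rejecting in round 1, the supplier gets 231.75 next round, worth 0.65 × 231.75 = 150.6375 now.
Offer 178 ≥ 150.6375, so the supplier accepts.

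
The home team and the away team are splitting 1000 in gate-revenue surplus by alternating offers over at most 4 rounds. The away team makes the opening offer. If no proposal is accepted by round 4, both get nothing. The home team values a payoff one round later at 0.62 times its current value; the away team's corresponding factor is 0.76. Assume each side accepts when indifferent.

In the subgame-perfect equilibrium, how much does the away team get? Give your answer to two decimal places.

559.06

Work backward from the last round.
Round 4 (the home team proposes): rejection yields 0 for the away team; the home team offers 0 and keeps 1000.
Round 3 (the away team proposes): the home team can get 1000 next round, worth 0.62 × 1000 = 620 now. The away team offers 620 and keeps 1000 − 620 = 380.
Round 2 (the home team proposes): the away team can get 380 next round, worth 0.76 × 380 = 288.8 now; the home team offers that and keeps 711.2.
Round 1 (the away team proposes): the home team can get 711.2 next round, worth 0.62 × 711.2 = 440.944 now; the away team offers that and keeps 559.056.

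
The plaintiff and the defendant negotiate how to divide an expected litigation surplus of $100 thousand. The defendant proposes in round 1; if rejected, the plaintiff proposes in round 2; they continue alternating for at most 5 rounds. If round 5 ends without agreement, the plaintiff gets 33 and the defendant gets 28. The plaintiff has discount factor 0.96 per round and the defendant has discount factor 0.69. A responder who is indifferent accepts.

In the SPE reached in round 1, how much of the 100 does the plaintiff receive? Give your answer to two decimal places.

63.95

Round 5 (the defendant proposes): the plaintiff gets 33 if talks fail, so the defendant offers 33 and keeps 67.
Round 4 (the plaintiff proposes): the defendant can get 67 next round, worth 0.69 × 67 = 46.23 now. The plaintiff offers 46.23 and keeps 100 − 46.23 = 53.77.
Round 3 (the defendant proposes): the plaintiff can get 53.77 next round, worth 0.96 × 53.77 = 51.6192 now, so the defendant offers 51.6192, keeping 48.3808.
Round 2 (the plaintiff proposes): the defendant can get 48.3808 next round, worth 0.69 × 48.3808 = 33.382752 now, so the plaintiff offers 33.382752, keeping 66.617248.
Round 1 (the defendant proposes): the plaintiff can get 66.617248 next round, worth 0.96 × 66.617248 = 63.95255808 now. The defendant offers 63.95255808 and keeps 100 − 63.95255808 = 36.04744192.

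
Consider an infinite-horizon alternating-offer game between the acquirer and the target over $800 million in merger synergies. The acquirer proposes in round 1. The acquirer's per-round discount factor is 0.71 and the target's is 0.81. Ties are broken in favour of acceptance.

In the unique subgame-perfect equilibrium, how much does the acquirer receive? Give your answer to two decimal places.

When the acquirer proposes, the target accepts any offer worth at least 0.81 times what the target would get by proposing next round; and vice versa.
This gives x = 800 − 0.81y and y = 800 − 0.71x, where x and y are each side's share when it proposes.
Hence (1 − 0.81·0.71)x = 800(1 − 0.81), i.e. 0.4249·x = 152.
x ≈ 357.7312; the target's share is 800 − x ≈ 442.2688.

357.73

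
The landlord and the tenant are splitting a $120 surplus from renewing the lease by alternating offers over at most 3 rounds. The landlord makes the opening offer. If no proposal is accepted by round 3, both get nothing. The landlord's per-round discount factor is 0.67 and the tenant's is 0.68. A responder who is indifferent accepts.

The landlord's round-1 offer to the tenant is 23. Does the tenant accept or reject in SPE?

Reject

Round 3 (the landlord proposes): rejection yields 0 for the tenant; the landlord offers 0 and keeps 120.
Round 2 (the tenant proposes): the landlord can get 120 next round, worth 0.67 × 120 = 80.4 now, so the tenant offers 80.4, keeping 39.6.
So by rejecting in round 1, the tenant gets 39.6 next round, worth 0.68 × 39.6 = 26.928 now.
Offer 23 < 26.928, so the tenant rejects.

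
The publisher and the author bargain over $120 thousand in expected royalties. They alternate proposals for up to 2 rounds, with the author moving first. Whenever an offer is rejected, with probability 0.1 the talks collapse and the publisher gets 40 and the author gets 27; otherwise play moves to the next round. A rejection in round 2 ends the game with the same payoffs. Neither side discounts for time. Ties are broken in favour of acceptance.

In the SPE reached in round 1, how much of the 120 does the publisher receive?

By backward induction:
Round 2 (the publisher proposes): the author gets 27 if talks fail, so the publisher offers 27 and keeps 93.
Round 1 (the author proposes): rejecting gives the publisher an expected 0.9 × 93 + 0.1 × 40 = 87.7. The author offers 87.7 and keeps 120 − 87.7 = 32.3.

87.7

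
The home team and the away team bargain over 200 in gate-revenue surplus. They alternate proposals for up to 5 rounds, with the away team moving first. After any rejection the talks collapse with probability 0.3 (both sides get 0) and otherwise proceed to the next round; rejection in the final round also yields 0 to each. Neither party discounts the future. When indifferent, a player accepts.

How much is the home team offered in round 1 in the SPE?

62.58

Round 5 (the away team proposes): the home team will accept anything ≥ 0, so the away team offers 0 and keeps 200.
Round 4 (the home team proposes): rejecting gives the away team an expected 0.7 × 200 = 140. The home team offers 140 and keeps 200 − 140 = 60.
Round 3 (the away team proposes): rejecting gives the home team an expected 0.7 × 60 = 42; the away team offers that and keeps 158.
Round 2 (the home team proposes): rejecting gives the away team an expected 0.7 × 158 = 110.6; the home team offers that and keeps 89.4.
Round 1 (the away team proposes): rejecting gives the home team an expected 0.7 × 89.4 = 62.58, so the away team offers 62.58, keeping 137.42.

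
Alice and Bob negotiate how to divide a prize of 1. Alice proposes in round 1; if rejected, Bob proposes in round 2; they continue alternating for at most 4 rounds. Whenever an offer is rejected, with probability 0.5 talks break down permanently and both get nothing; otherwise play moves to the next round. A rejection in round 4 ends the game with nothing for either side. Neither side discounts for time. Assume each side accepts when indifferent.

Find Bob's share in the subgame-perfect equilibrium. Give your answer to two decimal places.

By backward induction:
Round 4 (Bob proposes): rejection yields 0 for Alice; Bob offers 0 and keeps 1.
Round 3 (Alice proposes): rejecting gives Bob an expected 0.5 × 1 = 0.5; Alice offers that and keeps 0.5.
Round 2 (Bob proposes): rejecting gives Alice an expected 0.5 × 0.5 = 0.25. Bob offers 0.25 and keeps 1 − 0.25 = 0.75.
Round 1 (Alice proposes): rejecting gives Bob an expected 0.5 × 0.75 = 0.375; Alice offers that and keeps 0.625.

0.38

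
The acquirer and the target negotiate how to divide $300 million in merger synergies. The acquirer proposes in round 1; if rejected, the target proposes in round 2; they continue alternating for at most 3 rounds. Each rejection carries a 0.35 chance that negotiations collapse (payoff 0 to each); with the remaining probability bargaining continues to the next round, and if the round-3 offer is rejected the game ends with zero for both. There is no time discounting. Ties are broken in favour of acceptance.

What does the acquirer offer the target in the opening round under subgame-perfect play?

By backward induction:
Round 3 (the acquirer proposes): rejection yields 0 for the target; the acquirer offers 0 and keeps 300.
Round 2 (the target proposes): rejecting gives the acquirer an expected 0.65 × 300 = 195, so the target offers 195, keeping 105.
Round 1 (the acquirer proposes): rejecting gives the target an expected 0.65 × 105 = 68.25, so the acquirer offers 68.25, keeping 231.75.

68.25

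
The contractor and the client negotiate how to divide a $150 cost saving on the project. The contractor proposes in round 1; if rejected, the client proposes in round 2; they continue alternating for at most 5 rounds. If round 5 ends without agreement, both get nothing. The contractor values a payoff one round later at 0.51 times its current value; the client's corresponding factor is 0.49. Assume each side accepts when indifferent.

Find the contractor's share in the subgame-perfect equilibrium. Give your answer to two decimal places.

104.98

Round 5 (the contractor proposes): rejection yields 0 for the client; the contractor offers 0 and keeps 150.
Round 4 (the client proposes): the contractor can get 150 next round, worth 0.51 × 150 = 76.5 now, so the client offers 76.5, keeping 73.5.
Round 3 (the contractor proposes): the client can get 73.5 next round, worth 0.49 × 73.5 = 36.015 now, so the contractor offers 36.015, keeping 113.985.
Round 2 (the client proposes): the contractor can get 113.985 next round, worth 0.51 × 113.985 = 58.13235 now; the client offers that and keeps 91.86765.
Round 1 (the contractor proposes): the client can get 91.86765 next round, worth 0.49 × 91.86765 = 45.0151485 now, so the contractor offers 45.0151485, keeping 104.9848515.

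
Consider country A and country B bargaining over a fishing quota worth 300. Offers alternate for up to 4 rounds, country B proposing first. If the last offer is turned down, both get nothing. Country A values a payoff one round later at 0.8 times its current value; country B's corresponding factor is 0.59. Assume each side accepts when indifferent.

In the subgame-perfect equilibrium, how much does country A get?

Round 4 (country A proposes): rejection yields 0 for country B; country A offers 0 and keeps 300.
Round 3 (country B proposes): country A can get 300 next round, worth 0.8 × 300 = 240 now, so country B offers 240, keeping 60.
Round 2 (country A proposes): country B can get 60 next round, worth 0.59 × 60 = 35.4 now, so country A offers 35.4, keeping 264.6.
Round 1 (country B proposes): country A can get 264.6 next round, worth 0.8 × 264.6 = 211.68 now. Country B offers 211.68 and keeps 300 − 211.68 = 88.32.

211.68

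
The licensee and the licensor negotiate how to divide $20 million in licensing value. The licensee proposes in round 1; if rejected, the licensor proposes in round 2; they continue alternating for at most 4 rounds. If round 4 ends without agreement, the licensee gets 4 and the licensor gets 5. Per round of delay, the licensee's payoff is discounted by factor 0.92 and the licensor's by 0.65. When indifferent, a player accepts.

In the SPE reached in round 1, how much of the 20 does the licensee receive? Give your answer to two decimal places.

Round 4 (the licensor proposes): the licensee gets 4 if talks fail, so the licensor offers 4 and keeps 16.
Round 3 (the licensee proposes): the licensor can get 16 next round, worth 0.65 × 16 = 10.4 now; the licensee offers that and keeps 9.6.
Round 2 (the licensor proposes): the licensee can get 9.6 next round, worth 0.92 × 9.6 = 8.832 now, so the licensor offers 8.832, keeping 11.168.
Round 1 (the licensee proposes): the licensor can get 11.168 next round, worth 0.65 × 11.168 = 7.2592 now; the licensee offers that and keeps 12.7408.

12.74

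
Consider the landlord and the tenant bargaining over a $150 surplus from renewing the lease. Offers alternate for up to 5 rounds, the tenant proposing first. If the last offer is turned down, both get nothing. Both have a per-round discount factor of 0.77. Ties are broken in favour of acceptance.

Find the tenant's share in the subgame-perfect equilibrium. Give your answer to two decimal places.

Work backward from the last round.
Round 5 (the tenant proposes): the landlord will accept anything ≥ 0, so the tenant offers 0 and keeps 150.
Round 4 (the landlord proposes): the tenant can get 150 next round, worth 0.77 × 150 = 115.5 now; the landlord offers that and keeps 34.5.
Round 3 (the tenant proposes): the landlord can get 34.5 next round, worth 0.77 × 34.5 = 26.565 now, so the tenant offers 26.565, keeping 123.435.
Round 2 (the landlord proposes): the tenant can get 123.435 next round, worth 0.77 × 123.435 = 95.04495 now. The landlord offers 95.04495 and keeps 150 − 95.04495 = 54.95505.
Round 1 (the tenant proposes): the landlord can get 54.95505 next round, worth 0.77 × 54.95505 = 42.3153885 now; the tenant offers that and keeps 107.6846115.

107.68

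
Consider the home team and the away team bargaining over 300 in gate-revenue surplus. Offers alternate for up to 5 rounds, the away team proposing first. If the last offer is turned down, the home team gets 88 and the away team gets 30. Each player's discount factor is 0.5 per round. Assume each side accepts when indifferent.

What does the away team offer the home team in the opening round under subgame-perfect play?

Work backward from the last round.
Round 5 (the away team proposes): the home team gets 88 if talks fail, so the away team offers 88 and keeps 212.
Round 4 (the home team proposes): the away team can get 212 next round, worth 0.5 × 212 = 106 now; the home team offers that and keeps 194.
Round 3 (the away team proposes): the home team can get 194 next round, worth 0.5 × 194 = 97 now. The away team offers 97 and keeps 300 − 97 = 203.
Round 2 (the home team proposes): the away team can get 203 next round, worth 0.5 × 203 = 101.5 now. The home team offers 101.5 and keeps 300 − 101.5 = 198.5.
Round 1 (the away team proposes): the home team can get 198.5 next round, worth 0.5 × 198.5 = 99.25 now. The away team offers 99.25 and keeps 300 − 99.25 = 200.75.

99.25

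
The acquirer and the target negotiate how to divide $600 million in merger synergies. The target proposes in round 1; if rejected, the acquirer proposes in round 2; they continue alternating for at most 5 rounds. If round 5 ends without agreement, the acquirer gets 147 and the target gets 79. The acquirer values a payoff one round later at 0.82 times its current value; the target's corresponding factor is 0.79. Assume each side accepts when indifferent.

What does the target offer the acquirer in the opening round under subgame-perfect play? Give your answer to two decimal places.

231.94

Solve by backward induction from round 5.
Round 5 (the target proposes): the acquirer gets 147 if talks fail, so the target offers 147 and keeps 453.
Round 4 (the acquirer proposes): the target can get 453 next round, worth 0.79 × 453 = 357.87 now; the acquirer offers that and keeps 242.13.
Round 3 (the target proposes): the acquirer can get 242.13 next round, worth 0.82 × 242.13 = 198.5466 now, so the target offers 198.5466, keeping 401.4534.
Round 2 (the acquirer proposes): the target can get 401.4534 next round, worth 0.79 × 401.4534 = 317.148186 now. The acquirer offers 317.148186 and keeps 600 − 317.148186 = 282.851814.
Round 1 (the target proposes): the acquirer can get 282.851814 next round, worth 0.82 × 282.851814 = 231.93848748 now, so the target offers 231.93848748, keeping 368.06151252.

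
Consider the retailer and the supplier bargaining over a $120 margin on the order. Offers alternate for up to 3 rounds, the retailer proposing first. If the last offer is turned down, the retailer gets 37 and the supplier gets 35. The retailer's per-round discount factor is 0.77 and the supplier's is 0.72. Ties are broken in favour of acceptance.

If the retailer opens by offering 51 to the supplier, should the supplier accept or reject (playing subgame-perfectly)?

Work out the supplier's continuation value if the offer is rejected.
Round 3 (the retailer proposes): the supplier gets 35 if talks fail, so the retailer offers 35 and keeps 85.
Round 2 (the supplier proposes): the retailer can get 85 next round, worth 0.77 × 85 = 65.45 now; the supplier offers that and keeps 54.55.
So by rejecting in round 1, the supplier gets 54.55 next round, worth 0.72 × 54.55 = 39.276 now.
Offer 51 ≥ 39.276, so the supplier accepts.

Accept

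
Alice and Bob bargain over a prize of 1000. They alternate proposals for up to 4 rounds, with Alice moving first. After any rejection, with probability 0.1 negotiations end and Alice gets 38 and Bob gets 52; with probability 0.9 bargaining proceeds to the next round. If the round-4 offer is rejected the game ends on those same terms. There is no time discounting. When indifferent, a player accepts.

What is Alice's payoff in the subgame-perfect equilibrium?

By backward induction:
Round 4 (Bob proposes): Alice gets 38 if talks fail, so Bob offers 38 and keeps 962.
Round 3 (Alice proposes): rejecting gives Bob an expected 0.9 × 962 + 0.1 × 52 = 871; Alice offers that and keeps 129.
Round 2 (Bob proposes): rejecting gives Alice an expected 0.9 × 129 + 0.1 × 38 = 119.9. Bob offers 119.9 and keeps 1000 − 119.9 = 880.1.
Round 1 (Alice proposes): rejecting gives Bob an expected 0.9 × 880.1 + 0.1 × 52 = 797.29; Alice offers that and keeps 202.71.

202.71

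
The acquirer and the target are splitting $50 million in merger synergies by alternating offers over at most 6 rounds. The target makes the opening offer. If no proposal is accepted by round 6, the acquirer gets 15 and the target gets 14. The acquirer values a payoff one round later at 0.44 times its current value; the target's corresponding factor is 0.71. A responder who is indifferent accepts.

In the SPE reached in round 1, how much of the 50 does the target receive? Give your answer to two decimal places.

40.08

Round 6 (the acquirer proposes): the target gets 14 if talks fail, so the acquirer offers 14 and keeps 36.
Round 5 (the target proposes): the acquirer can get 36 next round, worth 0.44 × 36 = 15.84 now. The target offers 15.84 and keeps 50 − 15.84 = 34.16.
Round 4 (the acquirer proposes): the target can get 34.16 next round, worth 0.71 × 34.16 = 24.2536 now; the acquirer offers that and keeps 25.7464.
Round 3 (the target proposes): the acquirer can get 25.7464 next round, worth 0.44 × 25.7464 = 11.328416 now; the target offers that and keeps 38.671584.
Round 2 (the acquirer proposes): the target can get 38.671584 next round, worth 0.71 × 38.671584 = 27.45682464 now, so the acquirer offers 27.45682464, keeping 22.54317536.
Round 1 (the target proposes): the acquirer can get 22.54317536 next round, worth 0.44 × 22.54317536 = 9.9189971584 now. The target offers 9.9189971584 and keeps 50 − 9.9189971584 = 40.0810028416.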